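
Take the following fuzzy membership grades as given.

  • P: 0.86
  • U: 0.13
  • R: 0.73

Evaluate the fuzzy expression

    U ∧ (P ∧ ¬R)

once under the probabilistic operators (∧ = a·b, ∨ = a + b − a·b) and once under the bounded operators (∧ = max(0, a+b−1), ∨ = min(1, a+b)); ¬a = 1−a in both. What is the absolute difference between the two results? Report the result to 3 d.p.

Under probabilistic:
  ¬R = 1 − 0.7300 = 0.2700
  P ∧ ¬R = a·b on (0.8600, 0.2700) = 0.2322
  U ∧ (P ∧ ¬R) = a·b on (0.1300, 0.2322) = 0.0302
  → value = 0.0302
Under bounded:
  ¬R = 1 − 0.73 = 0.27
  P ∧ ¬R = max(0, a+b−1) on (0.86, 0.27) = 0.13
  U ∧ (P ∧ ¬R) = max(0, a+b−1) on (0.13, 0.13) = 0.00
  → value = 0.0000
|0.0302 − 0.0000| = 0.030

0.030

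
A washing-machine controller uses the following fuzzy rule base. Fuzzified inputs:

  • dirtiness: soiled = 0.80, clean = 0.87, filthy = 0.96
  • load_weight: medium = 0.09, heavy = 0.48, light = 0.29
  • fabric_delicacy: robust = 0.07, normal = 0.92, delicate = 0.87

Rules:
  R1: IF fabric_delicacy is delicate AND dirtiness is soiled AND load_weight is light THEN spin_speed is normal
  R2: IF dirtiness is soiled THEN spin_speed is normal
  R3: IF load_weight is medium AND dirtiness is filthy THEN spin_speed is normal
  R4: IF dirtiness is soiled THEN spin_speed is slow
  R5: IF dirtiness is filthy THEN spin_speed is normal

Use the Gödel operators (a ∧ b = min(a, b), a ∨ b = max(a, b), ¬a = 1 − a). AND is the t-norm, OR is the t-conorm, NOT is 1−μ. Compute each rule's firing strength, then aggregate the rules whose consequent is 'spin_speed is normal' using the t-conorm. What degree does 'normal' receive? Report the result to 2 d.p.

0.96

R1: delicate=0.87, soiled=0.80, light=0.29; AND[min(a, b)] → w = 0.29
R2: soiled=0.80 → w = 0.80
R3: medium=0.09, filthy=0.96; AND[min(a, b)] → w = 0.09
R4: soiled=0.80 → w = 0.80
R5: filthy=0.96 → w = 0.96
Rules with consequent 'normal': {R1, R2, R3, R5} → strengths 0.29, 0.80, 0.09, 0.96
Aggregate via t-conorm [max(a, b)]: 0.96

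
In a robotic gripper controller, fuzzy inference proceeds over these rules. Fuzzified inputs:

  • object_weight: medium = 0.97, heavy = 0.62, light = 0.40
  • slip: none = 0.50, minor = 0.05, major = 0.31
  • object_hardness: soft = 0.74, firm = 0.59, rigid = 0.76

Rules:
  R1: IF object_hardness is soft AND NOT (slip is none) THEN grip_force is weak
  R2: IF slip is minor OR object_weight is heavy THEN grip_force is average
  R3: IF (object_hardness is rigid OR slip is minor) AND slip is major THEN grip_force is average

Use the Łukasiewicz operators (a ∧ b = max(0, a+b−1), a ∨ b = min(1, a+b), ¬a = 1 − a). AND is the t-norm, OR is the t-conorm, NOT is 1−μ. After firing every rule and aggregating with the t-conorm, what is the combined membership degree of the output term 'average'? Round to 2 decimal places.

R1: soft=0.74, ¬none=1−0.50=0.50; AND[max(0, a+b−1)] → w = 0.24
R2: minor=0.05, heavy=0.62; OR[min(1, a+b)] → w = 0.67
R3: (rigid=0.76 OR minor=0.05) = 0.81; AND[max(0, a+b−1)] with major=0.31 → w = 0.12
Rules with consequent 'average': {R2, R3} → strengths 0.67, 0.12
Aggregate via t-conorm [min(1, a+b)]: 0.79

0.79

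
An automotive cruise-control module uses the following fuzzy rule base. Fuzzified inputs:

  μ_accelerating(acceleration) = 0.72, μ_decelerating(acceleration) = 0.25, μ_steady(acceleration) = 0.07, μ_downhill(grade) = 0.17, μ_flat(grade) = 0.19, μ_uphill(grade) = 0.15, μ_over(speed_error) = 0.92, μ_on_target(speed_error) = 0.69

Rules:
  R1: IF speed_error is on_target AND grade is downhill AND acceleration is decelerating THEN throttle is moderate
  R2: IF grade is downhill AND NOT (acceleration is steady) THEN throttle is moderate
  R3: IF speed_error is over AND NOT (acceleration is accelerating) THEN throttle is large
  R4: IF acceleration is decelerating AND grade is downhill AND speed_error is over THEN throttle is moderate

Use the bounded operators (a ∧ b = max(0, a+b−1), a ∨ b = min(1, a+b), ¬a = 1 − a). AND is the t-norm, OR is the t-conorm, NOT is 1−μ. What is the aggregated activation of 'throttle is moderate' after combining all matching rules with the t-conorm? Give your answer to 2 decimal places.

0.10

R1: on_target=0.69, downhill=0.17, decelerating=0.25; AND[max(0, a+b−1)] → w = 0.00
R2: downhill=0.17, ¬steady=1−0.07=0.93; AND[max(0, a+b−1)] → w = 0.10
R3: over=0.92, ¬accelerating=1−0.72=0.28; AND[max(0, a+b−1)] → w = 0.20
R4: decelerating=0.25, downhill=0.17, over=0.92; AND[max(0, a+b−1)] → w = 0.00
Rules with consequent 'moderate': {R1, R2, R4} → strengths 0.00, 0.10, 0.00
Aggregate via t-conorm [min(1, a+b)]: 0.10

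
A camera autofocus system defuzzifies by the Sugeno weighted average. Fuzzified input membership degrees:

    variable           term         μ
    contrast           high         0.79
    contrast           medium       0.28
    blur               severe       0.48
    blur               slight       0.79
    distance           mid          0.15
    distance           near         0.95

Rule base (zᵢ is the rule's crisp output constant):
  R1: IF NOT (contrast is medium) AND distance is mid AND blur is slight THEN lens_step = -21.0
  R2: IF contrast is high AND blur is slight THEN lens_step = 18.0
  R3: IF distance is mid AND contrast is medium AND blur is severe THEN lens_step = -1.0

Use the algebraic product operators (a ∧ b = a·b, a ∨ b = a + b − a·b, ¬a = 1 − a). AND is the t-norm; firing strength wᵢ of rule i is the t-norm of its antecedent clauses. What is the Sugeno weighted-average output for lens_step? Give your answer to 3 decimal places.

R1 (z=-21.0): ¬medium=1−0.28=0.72, mid=0.15, slight=0.79; AND[a·b] → w = 0.0853
R2 (z=18.0): high=0.79, slight=0.79; AND[a·b] → w = 0.6241
R3 (z=-1.0): mid=0.15, medium=0.28, severe=0.48; AND[a·b] → w = 0.0202
Weighted average = (0.0853·-21.0 + 0.6241·18.0 + 0.0202·-1.0) / (0.0853 + 0.6241 + 0.0202)
  = 9.4219 / 0.7296 = 12.914

12.914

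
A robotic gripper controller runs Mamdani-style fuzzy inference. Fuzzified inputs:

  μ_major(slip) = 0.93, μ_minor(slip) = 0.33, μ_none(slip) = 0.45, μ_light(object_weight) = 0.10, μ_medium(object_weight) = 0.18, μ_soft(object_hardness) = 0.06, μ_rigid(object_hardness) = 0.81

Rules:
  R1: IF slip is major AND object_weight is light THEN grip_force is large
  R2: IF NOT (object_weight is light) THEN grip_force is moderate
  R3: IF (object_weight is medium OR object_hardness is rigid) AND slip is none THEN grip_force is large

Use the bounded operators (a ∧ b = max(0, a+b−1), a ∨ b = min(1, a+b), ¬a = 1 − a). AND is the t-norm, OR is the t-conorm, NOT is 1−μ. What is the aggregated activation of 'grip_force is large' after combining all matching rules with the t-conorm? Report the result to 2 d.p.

R1: major=0.93, light=0.10; AND[max(0, a+b−1)] → w = 0.03
R2: ¬light=1−0.10=0.90 → w = 0.90
R3: (medium=0.18 OR rigid=0.81) = 0.99; AND[max(0, a+b−1)] with none=0.45 → w = 0.44
Rules with consequent 'large': {R1, R3} → strengths 0.03, 0.44
Aggregate via t-conorm [min(1, a+b)]: 0.47

0.47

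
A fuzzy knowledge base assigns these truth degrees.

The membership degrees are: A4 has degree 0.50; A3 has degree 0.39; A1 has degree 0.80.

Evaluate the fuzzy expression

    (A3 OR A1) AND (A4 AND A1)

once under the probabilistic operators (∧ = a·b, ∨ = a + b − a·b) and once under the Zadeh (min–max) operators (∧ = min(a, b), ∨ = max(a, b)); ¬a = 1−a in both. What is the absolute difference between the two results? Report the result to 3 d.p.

Under probabilistic:
  A3 OR A1 = a + b − a·b on (0.3900, 0.8000) = 0.8780
  A4 AND A1 = a·b on (0.5000, 0.8000) = 0.4000
  (A3 OR A1) AND (A4 AND A1) = a·b on (0.8780, 0.4000) = 0.3512
  → value = 0.3512
Under Zadeh (min–max):
  A3 OR A1 = max(a, b) on (0.39, 0.80) = 0.80
  A4 AND A1 = min(a, b) on (0.50, 0.80) = 0.50
  (A3 OR A1) AND (A4 AND A1) = min(a, b) on (0.80, 0.50) = 0.50
  → value = 0.5000
|0.3512 − 0.5000| = 0.149

0.149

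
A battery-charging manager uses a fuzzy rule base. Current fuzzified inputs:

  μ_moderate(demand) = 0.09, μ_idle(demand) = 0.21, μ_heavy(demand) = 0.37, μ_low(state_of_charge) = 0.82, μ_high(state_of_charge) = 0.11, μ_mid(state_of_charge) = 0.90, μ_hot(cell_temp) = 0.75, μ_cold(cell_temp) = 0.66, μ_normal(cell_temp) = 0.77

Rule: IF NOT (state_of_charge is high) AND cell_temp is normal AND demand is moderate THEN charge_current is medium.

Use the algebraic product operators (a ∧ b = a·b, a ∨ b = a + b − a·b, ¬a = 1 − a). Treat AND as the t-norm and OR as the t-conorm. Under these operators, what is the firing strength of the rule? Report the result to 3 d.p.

0.062

firing strength: ¬high=1−0.11=0.89, normal=0.77, moderate=0.09; AND[a·b] → w = 0.0617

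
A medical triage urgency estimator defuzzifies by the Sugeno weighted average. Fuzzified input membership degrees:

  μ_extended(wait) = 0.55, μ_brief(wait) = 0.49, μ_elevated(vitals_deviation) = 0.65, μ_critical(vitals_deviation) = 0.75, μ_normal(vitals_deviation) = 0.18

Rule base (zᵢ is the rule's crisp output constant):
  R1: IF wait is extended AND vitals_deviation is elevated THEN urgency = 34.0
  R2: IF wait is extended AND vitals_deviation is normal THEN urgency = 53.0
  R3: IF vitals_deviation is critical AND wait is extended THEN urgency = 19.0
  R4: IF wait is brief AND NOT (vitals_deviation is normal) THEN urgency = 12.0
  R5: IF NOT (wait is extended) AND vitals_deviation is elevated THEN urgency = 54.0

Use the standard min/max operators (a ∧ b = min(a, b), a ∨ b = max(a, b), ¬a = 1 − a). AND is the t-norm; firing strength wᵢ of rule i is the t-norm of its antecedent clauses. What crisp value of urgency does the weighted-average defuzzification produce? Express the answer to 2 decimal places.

R1 (z=34.0): extended=0.55, elevated=0.65; AND[min(a, b)] → w = 0.55
R2 (z=53.0): extended=0.55, normal=0.18; AND[min(a, b)] → w = 0.18
R3 (z=19.0): critical=0.75, extended=0.55; AND[min(a, b)] → w = 0.55
R4 (z=12.0): brief=0.49, ¬normal=1−0.18=0.82; AND[min(a, b)] → w = 0.49
R5 (z=54.0): ¬extended=1−0.55=0.45, elevated=0.65; AND[min(a, b)] → w = 0.45
Weighted average = (0.55·34.0 + 0.18·53.0 + 0.55·19.0 + 0.49·12.0 + 0.45·54.0) / (0.55 + 0.18 + 0.55 + 0.49 + 0.45)
  = 68.8700 / 2.2200 = 31.02

31.02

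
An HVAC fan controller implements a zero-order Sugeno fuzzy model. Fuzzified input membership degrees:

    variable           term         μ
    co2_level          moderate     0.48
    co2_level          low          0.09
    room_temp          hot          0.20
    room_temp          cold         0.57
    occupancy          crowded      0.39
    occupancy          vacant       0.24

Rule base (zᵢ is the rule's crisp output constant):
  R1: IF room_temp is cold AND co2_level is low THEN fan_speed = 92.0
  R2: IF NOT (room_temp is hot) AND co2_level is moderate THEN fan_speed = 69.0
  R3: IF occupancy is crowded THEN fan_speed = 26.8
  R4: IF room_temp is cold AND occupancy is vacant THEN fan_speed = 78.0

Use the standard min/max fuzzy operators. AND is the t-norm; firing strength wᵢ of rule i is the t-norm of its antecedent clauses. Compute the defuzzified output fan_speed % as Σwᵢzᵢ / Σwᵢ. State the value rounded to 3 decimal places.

R1 (z=92.0): cold=0.57, low=0.09; AND[min(a, b)] → w = 0.09
R2 (z=69.0): ¬hot=1−0.20=0.80, moderate=0.48; AND[min(a, b)] → w = 0.48
R3 (z=26.8): crowded=0.39 → w = 0.39
R4 (z=78.0): cold=0.57, vacant=0.24; AND[min(a, b)] → w = 0.24
Weighted average = (0.09·92.0 + 0.48·69.0 + 0.39·26.8 + 0.24·78.0) / (0.09 + 0.48 + 0.39 + 0.24)
  = 70.5720 / 1.2000 = 58.810

58.810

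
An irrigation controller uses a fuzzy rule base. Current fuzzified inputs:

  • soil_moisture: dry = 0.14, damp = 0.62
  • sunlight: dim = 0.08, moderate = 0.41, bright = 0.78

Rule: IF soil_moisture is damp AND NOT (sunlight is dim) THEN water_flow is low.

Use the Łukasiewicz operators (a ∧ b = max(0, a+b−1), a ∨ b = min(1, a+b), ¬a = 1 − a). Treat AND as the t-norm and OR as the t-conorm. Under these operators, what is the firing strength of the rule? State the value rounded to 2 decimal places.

0.54

firing strength: damp=0.62, ¬dim=1−0.08=0.92; AND[max(0, a+b−1)] → w = 0.54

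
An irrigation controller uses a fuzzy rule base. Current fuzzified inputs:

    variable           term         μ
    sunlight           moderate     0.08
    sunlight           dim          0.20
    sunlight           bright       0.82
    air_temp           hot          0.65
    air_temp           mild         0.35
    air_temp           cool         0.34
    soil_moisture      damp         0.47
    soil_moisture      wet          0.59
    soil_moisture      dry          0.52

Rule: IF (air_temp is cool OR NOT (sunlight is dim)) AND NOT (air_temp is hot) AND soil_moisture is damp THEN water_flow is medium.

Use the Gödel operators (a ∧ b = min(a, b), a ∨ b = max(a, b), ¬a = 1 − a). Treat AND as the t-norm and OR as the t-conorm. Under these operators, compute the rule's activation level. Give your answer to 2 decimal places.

firing strength: (cool=0.34 OR ¬dim=1−0.20=0.80) = 0.80; AND[min(a, b)] with ¬hot=1−0.65=0.35, damp=0.47 → w = 0.35

0.35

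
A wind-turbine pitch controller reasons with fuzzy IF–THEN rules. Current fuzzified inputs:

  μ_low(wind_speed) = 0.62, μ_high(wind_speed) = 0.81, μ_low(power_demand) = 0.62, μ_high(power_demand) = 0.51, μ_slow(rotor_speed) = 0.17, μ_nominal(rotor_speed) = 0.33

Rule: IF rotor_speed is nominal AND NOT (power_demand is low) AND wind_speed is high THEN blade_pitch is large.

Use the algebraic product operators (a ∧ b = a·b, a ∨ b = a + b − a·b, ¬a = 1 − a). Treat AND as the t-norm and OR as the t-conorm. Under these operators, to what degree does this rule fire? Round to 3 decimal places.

firing strength: nominal=0.33, ¬low=1−0.62=0.38, high=0.81; AND[a·b] → w = 0.1016

0.102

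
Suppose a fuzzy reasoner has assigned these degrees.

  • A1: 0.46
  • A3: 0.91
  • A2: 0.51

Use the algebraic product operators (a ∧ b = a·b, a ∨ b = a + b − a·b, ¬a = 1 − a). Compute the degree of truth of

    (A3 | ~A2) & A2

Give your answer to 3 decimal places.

0.487

~A2 = 1 − 0.5100 = 0.4900
A3 | ~A2 = a + b − a·b on (0.9100, 0.4900) = 0.9541
(A3 | ~A2) & A2 = a·b on (0.9541, 0.5100) = 0.4866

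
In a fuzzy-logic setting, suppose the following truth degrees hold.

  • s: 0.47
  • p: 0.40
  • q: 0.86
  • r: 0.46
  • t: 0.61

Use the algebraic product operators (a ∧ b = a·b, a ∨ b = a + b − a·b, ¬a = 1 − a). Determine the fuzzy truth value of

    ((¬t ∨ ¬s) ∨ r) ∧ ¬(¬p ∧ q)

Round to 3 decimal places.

0.409

¬t = 1 − 0.6100 = 0.3900
¬s = 1 − 0.4700 = 0.5300
¬t ∨ ¬s = a + b − a·b on (0.3900, 0.5300) = 0.7133
(¬t ∨ ¬s) ∨ r = a + b − a·b on (0.7133, 0.4600) = 0.8452
¬p = 1 − 0.4000 = 0.6000
¬p ∧ q = a·b on (0.6000, 0.8600) = 0.5160
¬(¬p ∧ q) = 1 − 0.5160 = 0.4840
((¬t ∨ ¬s) ∨ r) ∧ ¬(¬p ∧ q) = a·b on (0.8452, 0.4840) = 0.4091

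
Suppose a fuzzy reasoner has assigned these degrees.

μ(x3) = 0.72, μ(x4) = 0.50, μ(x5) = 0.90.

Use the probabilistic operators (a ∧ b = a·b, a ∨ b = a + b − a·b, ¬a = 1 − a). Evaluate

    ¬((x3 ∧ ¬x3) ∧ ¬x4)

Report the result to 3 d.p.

¬x3 = 1 − 0.7200 = 0.2800
x3 ∧ ¬x3 = a·b on (0.7200, 0.2800) = 0.2016
¬x4 = 1 − 0.5000 = 0.5000
(x3 ∧ ¬x3) ∧ ¬x4 = a·b on (0.2016, 0.5000) = 0.1008
¬((x3 ∧ ¬x3) ∧ ¬x4) = 1 − 0.1008 = 0.8992

0.899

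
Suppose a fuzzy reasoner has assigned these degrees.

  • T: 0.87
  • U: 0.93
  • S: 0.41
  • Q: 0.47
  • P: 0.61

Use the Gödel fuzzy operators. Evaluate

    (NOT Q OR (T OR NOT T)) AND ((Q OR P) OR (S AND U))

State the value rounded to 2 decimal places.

NOT Q = 1 − 0.47 = 0.53
NOT T = 1 − 0.87 = 0.13
T OR NOT T = max(a, b) on (0.87, 0.13) = 0.87
NOT Q OR (T OR NOT T) = max(a, b) on (0.53, 0.87) = 0.87
Q OR P = max(a, b) on (0.47, 0.61) = 0.61
S AND U = min(a, b) on (0.41, 0.93) = 0.41
(Q OR P) OR (S AND U) = max(a, b) on (0.61, 0.41) = 0.61
(NOT Q OR (T OR NOT T)) AND ((Q OR P) OR (S AND U)) = min(a, b) on (0.87, 0.61) = 0.61

0.61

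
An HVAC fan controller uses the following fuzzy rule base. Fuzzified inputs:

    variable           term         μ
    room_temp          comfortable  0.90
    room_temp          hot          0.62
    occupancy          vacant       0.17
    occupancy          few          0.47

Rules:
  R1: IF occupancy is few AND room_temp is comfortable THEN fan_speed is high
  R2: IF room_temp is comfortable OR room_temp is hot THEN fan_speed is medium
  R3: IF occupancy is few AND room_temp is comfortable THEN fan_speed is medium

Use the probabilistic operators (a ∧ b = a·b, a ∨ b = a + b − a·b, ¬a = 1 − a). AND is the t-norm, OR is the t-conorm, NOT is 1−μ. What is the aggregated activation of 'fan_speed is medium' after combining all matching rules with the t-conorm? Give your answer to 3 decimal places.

R1: few=0.47, comfortable=0.90; AND[a·b] → w = 0.4230
R2: comfortable=0.90, hot=0.62; OR[a + b − a·b] → w = 0.9620
R3: few=0.47, comfortable=0.90; AND[a·b] → w = 0.4230
Rules with consequent 'medium': {R2, R3} → strengths 0.9620, 0.4230
Aggregate via t-conorm [a + b − a·b]: 0.9781

0.978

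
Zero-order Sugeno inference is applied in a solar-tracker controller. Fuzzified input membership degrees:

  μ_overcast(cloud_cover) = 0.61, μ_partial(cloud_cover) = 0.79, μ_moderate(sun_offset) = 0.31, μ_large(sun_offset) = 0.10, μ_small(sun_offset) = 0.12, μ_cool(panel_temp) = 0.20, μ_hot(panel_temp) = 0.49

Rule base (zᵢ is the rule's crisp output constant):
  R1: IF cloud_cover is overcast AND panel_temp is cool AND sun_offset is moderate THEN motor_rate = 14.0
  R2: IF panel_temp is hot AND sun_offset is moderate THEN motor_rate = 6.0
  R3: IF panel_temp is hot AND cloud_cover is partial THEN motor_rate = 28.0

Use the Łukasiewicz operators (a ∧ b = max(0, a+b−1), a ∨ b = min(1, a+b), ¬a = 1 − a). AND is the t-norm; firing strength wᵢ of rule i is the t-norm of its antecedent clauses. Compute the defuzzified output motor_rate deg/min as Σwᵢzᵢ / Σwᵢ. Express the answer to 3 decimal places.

R1 (z=14.0): overcast=0.61, cool=0.20, moderate=0.31; AND[max(0, a+b−1)] → w = 0.00
R2 (z=6.0): hot=0.49, moderate=0.31; AND[max(0, a+b−1)] → w = 0.00
R3 (z=28.0): hot=0.49, partial=0.79; AND[max(0, a+b−1)] → w = 0.28
Weighted average = (0.00·14.0 + 0.00·6.0 + 0.28·28.0) / (0.00 + 0.00 + 0.28)
  = 7.8400 / 0.2800 = 28.000

28.000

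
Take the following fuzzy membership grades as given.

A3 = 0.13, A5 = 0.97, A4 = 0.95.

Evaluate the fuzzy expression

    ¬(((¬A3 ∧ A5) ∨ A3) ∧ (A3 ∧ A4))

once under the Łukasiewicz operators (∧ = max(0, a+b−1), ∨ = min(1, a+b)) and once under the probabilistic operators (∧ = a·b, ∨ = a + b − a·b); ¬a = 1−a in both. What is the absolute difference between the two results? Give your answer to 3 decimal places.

0.057

Under Łukasiewicz:
  ¬A3 = 1 − 0.13 = 0.87
  ¬A3 ∧ A5 = max(0, a+b−1) on (0.87, 0.97) = 0.84
  (¬A3 ∧ A5) ∨ A3 = min(1, a+b) on (0.84, 0.13) = 0.97
  A3 ∧ A4 = max(0, a+b−1) on (0.13, 0.95) = 0.08
  ((¬A3 ∧ A5) ∨ A3) ∧ (A3 ∧ A4) = max(0, a+b−1) on (0.97, 0.08) = 0.05
  ¬(((¬A3 ∧ A5) ∨ A3) ∧ (A3 ∧ A4)) = 1 − 0.05 = 0.95
  → value = 0.9500
Under probabilistic:
  ¬A3 = 1 − 0.1300 = 0.8700
  ¬A3 ∧ A5 = a·b on (0.8700, 0.9700) = 0.8439
  (¬A3 ∧ A5) ∨ A3 = a + b − a·b on (0.8439, 0.1300) = 0.8642
  A3 ∧ A4 = a·b on (0.1300, 0.9500) = 0.1235
  ((¬A3 ∧ A5) ∨ A3) ∧ (A3 ∧ A4) = a·b on (0.8642, 0.1235) = 0.1067
  ¬(((¬A3 ∧ A5) ∨ A3) ∧ (A3 ∧ A4)) = 1 − 0.1067 = 0.8933
  → value = 0.8933
|0.9500 − 0.8933| = 0.057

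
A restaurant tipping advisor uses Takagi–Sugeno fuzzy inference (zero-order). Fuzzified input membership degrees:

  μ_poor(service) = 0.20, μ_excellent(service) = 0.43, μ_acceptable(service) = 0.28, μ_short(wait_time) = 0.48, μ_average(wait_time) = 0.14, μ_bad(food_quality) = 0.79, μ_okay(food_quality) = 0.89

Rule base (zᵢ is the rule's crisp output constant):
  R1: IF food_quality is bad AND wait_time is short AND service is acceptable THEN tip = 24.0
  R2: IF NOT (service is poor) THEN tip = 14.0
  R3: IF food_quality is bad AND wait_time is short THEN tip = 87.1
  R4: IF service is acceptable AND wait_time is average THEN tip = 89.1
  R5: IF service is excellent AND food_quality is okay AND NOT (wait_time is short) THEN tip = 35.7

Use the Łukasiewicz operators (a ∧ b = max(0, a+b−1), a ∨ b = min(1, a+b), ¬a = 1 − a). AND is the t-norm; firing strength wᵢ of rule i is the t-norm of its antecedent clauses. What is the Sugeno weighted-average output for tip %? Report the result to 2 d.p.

R1 (z=24.0): bad=0.79, short=0.48, acceptable=0.28; AND[max(0, a+b−1)] → w = 0.00
R2 (z=14.0): ¬poor=1−0.20=0.80 → w = 0.80
R3 (z=87.1): bad=0.79, short=0.48; AND[max(0, a+b−1)] → w = 0.27
R4 (z=89.1): acceptable=0.28, average=0.14; AND[max(0, a+b−1)] → w = 0.00
R5 (z=35.7): excellent=0.43, okay=0.89, ¬short=1−0.48=0.52; AND[max(0, a+b−1)] → w = 0.00
Weighted average = (0.00·24.0 + 0.80·14.0 + 0.27·87.1 + 0.00·89.1 + 0.00·35.7) / (0.00 + 0.80 + 0.27 + 0.00 + 0.00)
  = 34.7170 / 1.0700 = 32.45

32.45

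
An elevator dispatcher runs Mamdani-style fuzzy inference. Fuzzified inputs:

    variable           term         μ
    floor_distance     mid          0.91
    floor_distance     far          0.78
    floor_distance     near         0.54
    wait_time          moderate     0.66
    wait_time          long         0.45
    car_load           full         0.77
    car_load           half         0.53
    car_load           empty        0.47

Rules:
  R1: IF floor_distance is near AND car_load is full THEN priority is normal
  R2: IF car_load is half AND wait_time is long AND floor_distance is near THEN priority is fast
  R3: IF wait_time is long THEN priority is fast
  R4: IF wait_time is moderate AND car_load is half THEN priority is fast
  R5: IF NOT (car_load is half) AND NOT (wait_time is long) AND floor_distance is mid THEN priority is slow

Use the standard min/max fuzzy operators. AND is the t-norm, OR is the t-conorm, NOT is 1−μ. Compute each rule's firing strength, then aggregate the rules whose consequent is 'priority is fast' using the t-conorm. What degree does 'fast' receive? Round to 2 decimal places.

0.53

R1: near=0.54, full=0.77; AND[min(a, b)] → w = 0.54
R2: half=0.53, long=0.45, near=0.54; AND[min(a, b)] → w = 0.45
R3: long=0.45 → w = 0.45
R4: moderate=0.66, half=0.53; AND[min(a, b)] → w = 0.53
R5: ¬half=1−0.53=0.47, ¬long=1−0.45=0.55, mid=0.91; AND[min(a, b)] → w = 0.47
Rules with consequent 'fast': {R2, R3, R4} → strengths 0.45, 0.45, 0.53
Aggregate via t-conorm [max(a, b)]: 0.53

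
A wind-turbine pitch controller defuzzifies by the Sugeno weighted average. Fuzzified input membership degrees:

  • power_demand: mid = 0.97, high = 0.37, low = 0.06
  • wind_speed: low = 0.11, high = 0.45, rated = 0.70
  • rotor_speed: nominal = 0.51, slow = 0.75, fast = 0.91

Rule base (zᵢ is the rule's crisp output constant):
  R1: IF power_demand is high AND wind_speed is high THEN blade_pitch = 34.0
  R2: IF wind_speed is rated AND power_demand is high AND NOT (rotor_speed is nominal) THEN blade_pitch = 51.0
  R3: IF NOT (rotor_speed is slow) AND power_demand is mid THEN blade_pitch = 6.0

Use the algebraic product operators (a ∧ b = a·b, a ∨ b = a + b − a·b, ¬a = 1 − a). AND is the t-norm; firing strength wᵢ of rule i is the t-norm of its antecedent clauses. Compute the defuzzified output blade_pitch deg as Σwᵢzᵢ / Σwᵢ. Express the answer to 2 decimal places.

25.36

R1 (z=34.0): high=0.37, high=0.45; AND[a·b] → w = 0.1665
R2 (z=51.0): rated=0.70, high=0.37, ¬nominal=1−0.51=0.49; AND[a·b] → w = 0.1269
R3 (z=6.0): ¬slow=1−0.75=0.25, mid=0.97; AND[a·b] → w = 0.2425
Weighted average = (0.1665·34.0 + 0.1269·51.0 + 0.2425·6.0) / (0.1665 + 0.1269 + 0.2425)
  = 13.5884 / 0.5359 = 25.36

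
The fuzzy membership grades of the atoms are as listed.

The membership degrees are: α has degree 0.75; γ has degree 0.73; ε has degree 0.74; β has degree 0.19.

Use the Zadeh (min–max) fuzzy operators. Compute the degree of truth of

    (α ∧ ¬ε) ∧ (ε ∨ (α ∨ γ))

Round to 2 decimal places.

¬ε = 1 − 0.74 = 0.26
α ∧ ¬ε = min(a, b) on (0.75, 0.26) = 0.26
α ∨ γ = max(a, b) on (0.75, 0.73) = 0.75
ε ∨ (α ∨ γ) = max(a, b) on (0.74, 0.75) = 0.75
(α ∧ ¬ε) ∧ (ε ∨ (α ∨ γ)) = min(a, b) on (0.26, 0.75) = 0.26

0.26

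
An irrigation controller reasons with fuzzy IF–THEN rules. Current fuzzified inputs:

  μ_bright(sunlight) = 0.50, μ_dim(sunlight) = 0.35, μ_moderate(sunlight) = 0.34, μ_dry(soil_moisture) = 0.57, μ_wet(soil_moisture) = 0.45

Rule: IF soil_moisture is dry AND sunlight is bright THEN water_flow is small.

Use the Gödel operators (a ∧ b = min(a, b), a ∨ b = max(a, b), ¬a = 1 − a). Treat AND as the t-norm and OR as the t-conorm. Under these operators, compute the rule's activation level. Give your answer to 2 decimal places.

firing strength: dry=0.57, bright=0.50; AND[min(a, b)] → w = 0.50

0.50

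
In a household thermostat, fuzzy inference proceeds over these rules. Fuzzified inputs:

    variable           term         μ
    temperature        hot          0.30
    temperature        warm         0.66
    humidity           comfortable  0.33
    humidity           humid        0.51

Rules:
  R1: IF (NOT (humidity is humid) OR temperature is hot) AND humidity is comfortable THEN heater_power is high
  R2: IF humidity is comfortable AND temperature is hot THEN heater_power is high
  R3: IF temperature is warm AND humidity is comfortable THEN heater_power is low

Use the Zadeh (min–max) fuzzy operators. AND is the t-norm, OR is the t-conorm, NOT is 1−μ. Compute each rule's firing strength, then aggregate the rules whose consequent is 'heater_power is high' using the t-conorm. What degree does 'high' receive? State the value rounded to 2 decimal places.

0.33

R1: (¬humid=1−0.51=0.49 OR hot=0.30) = 0.49; AND[min(a, b)] with comfortable=0.33 → w = 0.33
R2: comfortable=0.33, hot=0.30; AND[min(a, b)] → w = 0.30
R3: warm=0.66, comfortable=0.33; AND[min(a, b)] → w = 0.33
Rules with consequent 'high': {R1, R2} → strengths 0.33, 0.30
Aggregate via t-conorm [max(a, b)]: 0.33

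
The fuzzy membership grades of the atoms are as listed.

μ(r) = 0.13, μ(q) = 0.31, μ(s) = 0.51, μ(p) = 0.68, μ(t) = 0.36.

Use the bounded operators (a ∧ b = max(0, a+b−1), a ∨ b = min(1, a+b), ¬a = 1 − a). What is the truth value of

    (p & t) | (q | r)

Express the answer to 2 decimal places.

0.48

p & t = max(0, a+b−1) on (0.68, 0.36) = 0.04
q | r = min(1, a+b) on (0.31, 0.13) = 0.44
(p & t) | (q | r) = min(1, a+b) on (0.04, 0.44) = 0.48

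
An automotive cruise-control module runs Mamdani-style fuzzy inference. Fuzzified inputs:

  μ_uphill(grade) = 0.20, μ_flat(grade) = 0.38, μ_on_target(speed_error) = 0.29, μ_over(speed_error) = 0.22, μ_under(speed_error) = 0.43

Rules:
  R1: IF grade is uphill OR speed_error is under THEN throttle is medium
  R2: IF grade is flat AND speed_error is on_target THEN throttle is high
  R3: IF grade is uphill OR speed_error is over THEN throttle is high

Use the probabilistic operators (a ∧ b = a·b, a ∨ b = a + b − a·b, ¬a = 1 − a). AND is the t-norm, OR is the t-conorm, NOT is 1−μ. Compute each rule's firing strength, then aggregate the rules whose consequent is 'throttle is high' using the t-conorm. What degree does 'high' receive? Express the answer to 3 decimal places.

0.445

R1: uphill=0.20, under=0.43; OR[a + b − a·b] → w = 0.5440
R2: flat=0.38, on_target=0.29; AND[a·b] → w = 0.1102
R3: uphill=0.20, over=0.22; OR[a + b − a·b] → w = 0.3760
Rules with consequent 'high': {R2, R3} → strengths 0.1102, 0.3760
Aggregate via t-conorm [a + b − a·b]: 0.4448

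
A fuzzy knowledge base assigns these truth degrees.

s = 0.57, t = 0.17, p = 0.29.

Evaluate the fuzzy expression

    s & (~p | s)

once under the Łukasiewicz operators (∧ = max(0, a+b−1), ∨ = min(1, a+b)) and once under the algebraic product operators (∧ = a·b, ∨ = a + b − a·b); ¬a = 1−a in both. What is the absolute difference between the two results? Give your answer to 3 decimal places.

0.071

Under Łukasiewicz:
  ~p = 1 − 0.29 = 0.71
  ~p | s = min(1, a+b) on (0.71, 0.57) = 1.00
  s & (~p | s) = max(0, a+b−1) on (0.57, 1.00) = 0.57
  → value = 0.5700
Under algebraic product:
  ~p = 1 − 0.2900 = 0.7100
  ~p | s = a + b − a·b on (0.7100, 0.5700) = 0.8753
  s & (~p | s) = a·b on (0.5700, 0.8753) = 0.4989
  → value = 0.4989
|0.5700 − 0.4989| = 0.071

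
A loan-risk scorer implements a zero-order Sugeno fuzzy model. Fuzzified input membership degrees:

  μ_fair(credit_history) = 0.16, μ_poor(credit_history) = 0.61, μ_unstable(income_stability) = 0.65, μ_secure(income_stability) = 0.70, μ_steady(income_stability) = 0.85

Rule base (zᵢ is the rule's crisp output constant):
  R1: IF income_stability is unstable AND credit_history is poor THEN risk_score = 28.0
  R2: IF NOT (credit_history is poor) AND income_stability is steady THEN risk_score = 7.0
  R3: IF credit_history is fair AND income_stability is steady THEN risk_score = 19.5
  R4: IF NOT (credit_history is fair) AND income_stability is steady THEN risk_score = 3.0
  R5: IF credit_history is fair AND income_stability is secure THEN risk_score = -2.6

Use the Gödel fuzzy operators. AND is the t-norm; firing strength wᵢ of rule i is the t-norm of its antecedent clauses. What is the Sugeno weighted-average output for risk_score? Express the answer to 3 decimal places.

R1 (z=28.0): unstable=0.65, poor=0.61; AND[min(a, b)] → w = 0.61
R2 (z=7.0): ¬poor=1−0.61=0.39, steady=0.85; AND[min(a, b)] → w = 0.39
R3 (z=19.5): fair=0.16, steady=0.85; AND[min(a, b)] → w = 0.16
R4 (z=3.0): ¬fair=1−0.16=0.84, steady=0.85; AND[min(a, b)] → w = 0.84
R5 (z=-2.6): fair=0.16, secure=0.70; AND[min(a, b)] → w = 0.16
Weighted average = (0.61·28.0 + 0.39·7.0 + 0.16·19.5 + 0.84·3.0 + 0.16·-2.6) / (0.61 + 0.39 + 0.16 + 0.84 + 0.16)
  = 25.0340 / 2.1600 = 11.590

11.590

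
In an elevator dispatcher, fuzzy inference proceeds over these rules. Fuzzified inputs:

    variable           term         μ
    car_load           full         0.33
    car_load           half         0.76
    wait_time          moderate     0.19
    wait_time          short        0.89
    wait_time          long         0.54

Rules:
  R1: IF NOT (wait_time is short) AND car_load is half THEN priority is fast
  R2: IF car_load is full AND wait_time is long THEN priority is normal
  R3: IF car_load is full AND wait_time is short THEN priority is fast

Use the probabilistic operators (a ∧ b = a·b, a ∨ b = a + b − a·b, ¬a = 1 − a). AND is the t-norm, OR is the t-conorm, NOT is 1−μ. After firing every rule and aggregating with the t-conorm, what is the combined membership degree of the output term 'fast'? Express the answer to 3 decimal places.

0.353

R1: ¬short=1−0.89=0.11, half=0.76; AND[a·b] → w = 0.0836
R2: full=0.33, long=0.54; AND[a·b] → w = 0.1782
R3: full=0.33, short=0.89; AND[a·b] → w = 0.2937
Rules with consequent 'fast': {R1, R3} → strengths 0.0836, 0.2937
Aggregate via t-conorm [a + b − a·b]: 0.3527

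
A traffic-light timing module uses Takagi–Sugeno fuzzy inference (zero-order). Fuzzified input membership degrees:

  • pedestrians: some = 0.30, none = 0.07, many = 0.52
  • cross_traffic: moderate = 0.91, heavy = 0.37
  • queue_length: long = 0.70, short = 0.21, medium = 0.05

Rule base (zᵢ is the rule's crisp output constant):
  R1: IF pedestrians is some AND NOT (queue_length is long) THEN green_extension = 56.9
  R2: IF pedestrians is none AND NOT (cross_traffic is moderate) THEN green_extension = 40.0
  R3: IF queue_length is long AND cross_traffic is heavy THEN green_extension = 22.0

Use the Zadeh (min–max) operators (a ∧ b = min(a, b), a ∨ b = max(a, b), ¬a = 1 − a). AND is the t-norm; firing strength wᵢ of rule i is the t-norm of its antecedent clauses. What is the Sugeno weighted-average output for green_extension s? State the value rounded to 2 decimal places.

37.85

R1 (z=56.9): some=0.30, ¬long=1−0.70=0.30; AND[min(a, b)] → w = 0.30
R2 (z=40.0): none=0.07, ¬moderate=1−0.91=0.09; AND[min(a, b)] → w = 0.07
R3 (z=22.0): long=0.70, heavy=0.37; AND[min(a, b)] → w = 0.37
Weighted average = (0.30·56.9 + 0.07·40.0 + 0.37·22.0) / (0.30 + 0.07 + 0.37)
  = 28.0100 / 0.7400 = 37.85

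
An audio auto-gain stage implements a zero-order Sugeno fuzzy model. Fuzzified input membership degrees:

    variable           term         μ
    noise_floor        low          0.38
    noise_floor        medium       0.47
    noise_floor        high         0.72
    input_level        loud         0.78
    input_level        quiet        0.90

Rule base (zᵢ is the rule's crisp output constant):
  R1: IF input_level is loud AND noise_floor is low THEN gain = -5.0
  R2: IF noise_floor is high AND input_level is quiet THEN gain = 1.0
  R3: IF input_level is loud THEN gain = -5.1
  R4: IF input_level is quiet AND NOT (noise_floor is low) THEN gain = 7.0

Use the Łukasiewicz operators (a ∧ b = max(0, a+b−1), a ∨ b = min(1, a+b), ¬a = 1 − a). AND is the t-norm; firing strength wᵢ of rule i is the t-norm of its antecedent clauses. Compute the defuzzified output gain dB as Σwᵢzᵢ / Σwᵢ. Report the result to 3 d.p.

R1 (z=-5.0): loud=0.78, low=0.38; AND[max(0, a+b−1)] → w = 0.16
R2 (z=1.0): high=0.72, quiet=0.90; AND[max(0, a+b−1)] → w = 0.62
R3 (z=-5.1): loud=0.78 → w = 0.78
R4 (z=7.0): quiet=0.90, ¬low=1−0.38=0.62; AND[max(0, a+b−1)] → w = 0.52
Weighted average = (0.16·-5.0 + 0.62·1.0 + 0.78·-5.1 + 0.52·7.0) / (0.16 + 0.62 + 0.78 + 0.52)
  = -0.5180 / 2.0800 = -0.249

-0.249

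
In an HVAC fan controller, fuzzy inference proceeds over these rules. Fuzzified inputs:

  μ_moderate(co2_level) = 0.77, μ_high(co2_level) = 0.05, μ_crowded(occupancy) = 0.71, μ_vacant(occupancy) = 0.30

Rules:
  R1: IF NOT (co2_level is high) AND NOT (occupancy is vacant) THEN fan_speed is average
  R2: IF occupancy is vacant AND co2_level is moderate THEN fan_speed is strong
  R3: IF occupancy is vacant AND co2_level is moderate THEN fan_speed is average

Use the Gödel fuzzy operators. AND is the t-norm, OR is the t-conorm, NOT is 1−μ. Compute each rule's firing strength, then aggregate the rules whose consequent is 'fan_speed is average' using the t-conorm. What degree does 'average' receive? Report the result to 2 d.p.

0.70

R1: ¬high=1−0.05=0.95, ¬vacant=1−0.30=0.70; AND[min(a, b)] → w = 0.70
R2: vacant=0.30, moderate=0.77; AND[min(a, b)] → w = 0.30
R3: vacant=0.30, moderate=0.77; AND[min(a, b)] → w = 0.30
Rules with consequent 'average': {R1, R3} → strengths 0.70, 0.30
Aggregate via t-conorm [max(a, b)]: 0.70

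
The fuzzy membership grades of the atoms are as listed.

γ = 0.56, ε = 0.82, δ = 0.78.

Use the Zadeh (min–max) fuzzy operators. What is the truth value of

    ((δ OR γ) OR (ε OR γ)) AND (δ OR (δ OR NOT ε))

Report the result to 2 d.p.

0.78

δ OR γ = max(a, b) on (0.78, 0.56) = 0.78
ε OR γ = max(a, b) on (0.82, 0.56) = 0.82
(δ OR γ) OR (ε OR γ) = max(a, b) on (0.78, 0.82) = 0.82
NOT ε = 1 − 0.82 = 0.18
δ OR NOT ε = max(a, b) on (0.78, 0.18) = 0.78
δ OR (δ OR NOT ε) = max(a, b) on (0.78, 0.78) = 0.78
((δ OR γ) OR (ε OR γ)) AND (δ OR (δ OR NOT ε)) = min(a, b) on (0.82, 0.78) = 0.78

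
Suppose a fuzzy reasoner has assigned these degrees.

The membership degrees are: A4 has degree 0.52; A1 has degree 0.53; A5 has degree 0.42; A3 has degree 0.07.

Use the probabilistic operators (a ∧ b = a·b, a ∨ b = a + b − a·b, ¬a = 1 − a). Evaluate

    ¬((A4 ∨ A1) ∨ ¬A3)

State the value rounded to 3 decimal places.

0.016

A4 ∨ A1 = a + b − a·b on (0.5200, 0.5300) = 0.7744
¬A3 = 1 − 0.0700 = 0.9300
(A4 ∨ A1) ∨ ¬A3 = a + b − a·b on (0.7744, 0.9300) = 0.9842
¬((A4 ∨ A1) ∨ ¬A3) = 1 − 0.9842 = 0.0158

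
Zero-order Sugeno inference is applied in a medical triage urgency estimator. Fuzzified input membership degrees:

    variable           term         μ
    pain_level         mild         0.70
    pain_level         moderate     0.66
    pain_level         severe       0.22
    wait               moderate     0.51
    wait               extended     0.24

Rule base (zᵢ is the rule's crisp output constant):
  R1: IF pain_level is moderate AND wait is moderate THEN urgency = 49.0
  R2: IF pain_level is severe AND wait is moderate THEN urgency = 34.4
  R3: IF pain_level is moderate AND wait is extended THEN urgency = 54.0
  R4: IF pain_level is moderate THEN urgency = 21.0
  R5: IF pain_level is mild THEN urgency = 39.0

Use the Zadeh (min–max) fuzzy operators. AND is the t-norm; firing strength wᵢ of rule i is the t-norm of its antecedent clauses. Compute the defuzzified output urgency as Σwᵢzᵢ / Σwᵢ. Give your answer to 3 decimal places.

37.201

R1 (z=49.0): moderate=0.66, moderate=0.51; AND[min(a, b)] → w = 0.51
R2 (z=34.4): severe=0.22, moderate=0.51; AND[min(a, b)] → w = 0.22
R3 (z=54.0): moderate=0.66, extended=0.24; AND[min(a, b)] → w = 0.24
R4 (z=21.0): moderate=0.66 → w = 0.66
R5 (z=39.0): mild=0.70 → w = 0.70
Weighted average = (0.51·49.0 + 0.22·34.4 + 0.24·54.0 + 0.66·21.0 + 0.70·39.0) / (0.51 + 0.22 + 0.24 + 0.66 + 0.70)
  = 86.6780 / 2.3300 = 37.201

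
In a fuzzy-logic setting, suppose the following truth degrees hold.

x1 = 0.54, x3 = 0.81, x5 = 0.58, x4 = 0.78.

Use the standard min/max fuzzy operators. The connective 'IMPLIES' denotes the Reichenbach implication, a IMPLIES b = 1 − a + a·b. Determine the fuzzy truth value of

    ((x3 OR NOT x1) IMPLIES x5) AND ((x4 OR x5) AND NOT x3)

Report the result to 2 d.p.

NOT x1 = 1 − 0.54 = 0.46
x3 OR NOT x1 = max(a, b) on (0.81, 0.46) = 0.81
(x3 OR NOT x1) IMPLIES x5  [Reichenbach: 1 − a + a·b] with a=0.81, b=0.58 → 0.66
x4 OR x5 = max(a, b) on (0.78, 0.58) = 0.78
NOT x3 = 1 − 0.81 = 0.19
(x4 OR x5) AND NOT x3 = min(a, b) on (0.78, 0.19) = 0.19
((x3 OR NOT x1) IMPLIES x5) AND ((x4 OR x5) AND NOT x3) = min(a, b) on (0.66, 0.19) = 0.19

0.19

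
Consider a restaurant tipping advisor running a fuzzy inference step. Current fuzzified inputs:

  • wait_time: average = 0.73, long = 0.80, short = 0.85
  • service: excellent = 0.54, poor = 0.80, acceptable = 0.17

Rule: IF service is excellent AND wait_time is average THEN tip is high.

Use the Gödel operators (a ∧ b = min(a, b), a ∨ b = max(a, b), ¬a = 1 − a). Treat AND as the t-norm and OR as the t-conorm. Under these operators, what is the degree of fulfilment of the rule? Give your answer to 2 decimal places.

0.54

firing strength: excellent=0.54, average=0.73; AND[min(a, b)] → w = 0.54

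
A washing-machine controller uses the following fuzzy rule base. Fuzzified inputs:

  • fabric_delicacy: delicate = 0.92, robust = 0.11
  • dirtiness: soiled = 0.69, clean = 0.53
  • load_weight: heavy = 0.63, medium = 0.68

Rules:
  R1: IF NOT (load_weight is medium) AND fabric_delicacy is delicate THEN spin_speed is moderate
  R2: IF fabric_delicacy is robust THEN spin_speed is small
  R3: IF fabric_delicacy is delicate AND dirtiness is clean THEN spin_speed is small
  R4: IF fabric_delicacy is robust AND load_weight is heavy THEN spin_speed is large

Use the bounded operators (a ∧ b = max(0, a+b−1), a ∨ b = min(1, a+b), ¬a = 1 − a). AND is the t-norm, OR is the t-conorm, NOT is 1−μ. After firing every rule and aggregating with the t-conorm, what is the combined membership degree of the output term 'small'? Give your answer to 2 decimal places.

R1: ¬medium=1−0.68=0.32, delicate=0.92; AND[max(0, a+b−1)] → w = 0.24
R2: robust=0.11 → w = 0.11
R3: delicate=0.92, clean=0.53; AND[max(0, a+b−1)] → w = 0.45
R4: robust=0.11, heavy=0.63; AND[max(0, a+b−1)] → w = 0.00
Rules with consequent 'small': {R2, R3} → strengths 0.11, 0.45
Aggregate via t-conorm [min(1, a+b)]: 0.56

0.56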